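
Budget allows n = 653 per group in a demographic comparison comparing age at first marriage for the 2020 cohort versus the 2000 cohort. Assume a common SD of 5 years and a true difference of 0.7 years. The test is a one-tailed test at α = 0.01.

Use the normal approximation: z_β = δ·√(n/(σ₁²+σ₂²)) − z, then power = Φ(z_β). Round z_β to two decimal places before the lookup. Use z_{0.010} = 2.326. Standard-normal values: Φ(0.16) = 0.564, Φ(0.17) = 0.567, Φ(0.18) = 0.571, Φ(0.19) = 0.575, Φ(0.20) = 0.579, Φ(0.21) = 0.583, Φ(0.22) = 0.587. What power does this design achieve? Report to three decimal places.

Power ≈ 0.579

z_β = δ·√(n/(σ₁²+σ₂²)) − z_α
    = 0.7 · √(653/50) − 2.326
    = 0.7 · 3.61386 − 2.326
    = 2.5297 − 2.326 = 0.2037 → 0.20
Power = Φ(0.20) = 0.579.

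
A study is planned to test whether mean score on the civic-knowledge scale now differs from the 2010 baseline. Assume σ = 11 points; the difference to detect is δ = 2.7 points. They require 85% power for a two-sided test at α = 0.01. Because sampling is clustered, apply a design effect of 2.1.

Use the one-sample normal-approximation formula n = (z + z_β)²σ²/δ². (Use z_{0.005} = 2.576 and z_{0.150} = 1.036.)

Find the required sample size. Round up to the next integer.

n = 455

n = (z_{α/2} + z_β)² · σ² / δ²
  = (2.576 + 1.036)² · 11² / 2.7²
  = 13.0465 · 121 / 7.29
  = 216.55
Design effect: 2.1 × 216.55 = 454.75.
Round up → n = 455.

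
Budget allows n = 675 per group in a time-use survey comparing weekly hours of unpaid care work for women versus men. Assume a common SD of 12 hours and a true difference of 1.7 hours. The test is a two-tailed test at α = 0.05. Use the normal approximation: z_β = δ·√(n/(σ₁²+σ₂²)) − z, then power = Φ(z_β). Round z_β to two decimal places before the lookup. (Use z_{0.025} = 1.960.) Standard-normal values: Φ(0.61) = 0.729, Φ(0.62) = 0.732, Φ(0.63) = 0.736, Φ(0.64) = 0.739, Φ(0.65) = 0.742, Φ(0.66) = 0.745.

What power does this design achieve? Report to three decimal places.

z_β = δ·√(n/(σ₁²+σ₂²)) − z_{α/2}
    = 1.7 · √(675/288) − 1.960
    = 1.7 · 1.53093 − 1.960
    = 2.6026 − 1.960 = 0.6426 → 0.64
Power = Φ(0.64) = 0.739.

Power ≈ 0.739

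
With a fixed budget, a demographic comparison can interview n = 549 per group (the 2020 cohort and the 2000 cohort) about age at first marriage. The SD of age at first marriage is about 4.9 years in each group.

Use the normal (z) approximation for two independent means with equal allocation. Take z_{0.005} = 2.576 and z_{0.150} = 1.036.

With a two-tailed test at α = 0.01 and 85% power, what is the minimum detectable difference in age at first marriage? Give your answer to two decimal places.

δ = (z_{α/2} + z_β) · √((σ₁²+σ₂²)/n)
  = (2.576 + 1.036) · √(48.02/549)
  = 3.612 · √0.08747
  = 3.612 · 0.2958
  = 1.0682

Minimum detectable difference ≈ 1.07 years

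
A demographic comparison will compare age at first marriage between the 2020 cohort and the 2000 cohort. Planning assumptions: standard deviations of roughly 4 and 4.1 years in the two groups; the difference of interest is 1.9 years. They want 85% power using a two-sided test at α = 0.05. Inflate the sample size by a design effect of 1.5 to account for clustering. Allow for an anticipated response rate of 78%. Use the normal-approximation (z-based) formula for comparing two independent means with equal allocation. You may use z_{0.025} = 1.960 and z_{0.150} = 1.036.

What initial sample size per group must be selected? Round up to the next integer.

n = (z_{α/2} + z_β)² · (σ₁² + σ₂²) / δ²
  = (1.960 + 1.036)² · (4² + 4.1² = 32.81) / 1.9²
  = 8.9760 · 32.81 / 3.61
  = 81.58
Design effect: 1.5 × 81.58 = 122.37.
Adjust for 78% response: 122.37 / 0.78 = 156.88.
Round up → n = 157 per group.

n = 157 per group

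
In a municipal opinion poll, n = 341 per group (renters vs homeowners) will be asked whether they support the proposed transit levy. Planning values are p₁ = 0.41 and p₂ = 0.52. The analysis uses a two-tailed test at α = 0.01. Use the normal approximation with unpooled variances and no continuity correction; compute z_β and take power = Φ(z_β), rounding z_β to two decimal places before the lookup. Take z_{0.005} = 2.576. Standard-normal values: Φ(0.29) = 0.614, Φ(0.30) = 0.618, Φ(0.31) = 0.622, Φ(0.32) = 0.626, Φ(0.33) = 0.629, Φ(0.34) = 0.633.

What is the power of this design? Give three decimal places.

z_β = |p₁−p₂|·√(n/[p₁q₁+p₂q₂]) − z_{α/2}
    = 0.11 · √(341/0.4915) − 2.576
    = 0.11 · 26.3400 − 2.576
    = 2.8974 − 2.576 = 0.3214 → 0.32
Power = Φ(0.32) = 0.626.

Power ≈ 0.626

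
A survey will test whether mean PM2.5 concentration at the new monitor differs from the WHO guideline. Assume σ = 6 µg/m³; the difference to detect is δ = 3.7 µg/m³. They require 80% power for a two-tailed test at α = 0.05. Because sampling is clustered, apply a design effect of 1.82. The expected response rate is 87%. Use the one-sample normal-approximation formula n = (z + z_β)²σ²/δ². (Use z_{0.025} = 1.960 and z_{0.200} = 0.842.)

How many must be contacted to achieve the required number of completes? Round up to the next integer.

n = 44

n = (z_{α/2} + z_β)² · σ² / δ²
  = (1.960 + 0.842)² · 6² / 3.7²
  = 7.8512 · 36 / 13.69
  = 20.65
Design effect: 1.82 × 20.65 = 37.58.
Adjust for 87% response: 37.58 / 0.87 = 43.19.
Round up → n = 44.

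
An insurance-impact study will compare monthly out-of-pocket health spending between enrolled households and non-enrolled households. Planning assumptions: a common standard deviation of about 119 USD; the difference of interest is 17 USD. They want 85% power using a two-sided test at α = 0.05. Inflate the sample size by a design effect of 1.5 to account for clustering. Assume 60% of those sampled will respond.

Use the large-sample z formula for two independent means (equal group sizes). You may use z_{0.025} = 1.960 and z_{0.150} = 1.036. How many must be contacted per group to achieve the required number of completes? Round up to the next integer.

n = (z_{α/2} + z_β)² · (σ₁² + σ₂²) / δ²
  = (1.960 + 1.036)² · (2·119² = 28322) / 17²
  = 8.9760 · 28322 / 289
  = 879.65
Design effect: 1.5 × 879.65 = 1319.47.
Adjust for 60% response: 1319.47 / 0.60 = 2199.12.
Round up → n = 2200 per group.

n = 2200 per group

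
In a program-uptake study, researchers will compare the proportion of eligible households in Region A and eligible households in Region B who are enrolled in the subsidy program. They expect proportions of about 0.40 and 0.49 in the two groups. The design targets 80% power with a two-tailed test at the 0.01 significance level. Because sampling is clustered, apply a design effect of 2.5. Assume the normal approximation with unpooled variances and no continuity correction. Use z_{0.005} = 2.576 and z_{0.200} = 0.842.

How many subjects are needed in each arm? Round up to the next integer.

n = 1767 per group

n = (z_{α/2} + z_β)² · [p₁(1−p₁) + p₂(1−p₂)] / (p₁ − p₂)²
  = (2.576 + 0.842)² · (0.40·0.60 + 0.49·0.51) / (-0.09)²
  = (3.418)² · (0.2400 + 0.2499) / 0.0081
  = 11.6827 · 0.4899 / 0.0081
  = 706.59
Design effect: 2.5 × 706.59 = 1766.47.
Round up → n = 1767 per group.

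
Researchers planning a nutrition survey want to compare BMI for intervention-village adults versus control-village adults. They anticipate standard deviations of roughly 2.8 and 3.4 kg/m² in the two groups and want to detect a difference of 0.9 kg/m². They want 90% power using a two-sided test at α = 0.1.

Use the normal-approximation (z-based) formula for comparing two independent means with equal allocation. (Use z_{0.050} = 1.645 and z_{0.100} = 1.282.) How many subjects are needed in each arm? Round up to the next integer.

n = (z_{α/2} + z_β)² · (σ₁² + σ₂²) / δ²
  = (1.645 + 1.282)² · (2.8² + 3.4² = 19.4) / 0.9²
  = 8.5673 · 19.4 / 0.81
  = 205.19
Round up → n = 206 per group.

n = 206 per group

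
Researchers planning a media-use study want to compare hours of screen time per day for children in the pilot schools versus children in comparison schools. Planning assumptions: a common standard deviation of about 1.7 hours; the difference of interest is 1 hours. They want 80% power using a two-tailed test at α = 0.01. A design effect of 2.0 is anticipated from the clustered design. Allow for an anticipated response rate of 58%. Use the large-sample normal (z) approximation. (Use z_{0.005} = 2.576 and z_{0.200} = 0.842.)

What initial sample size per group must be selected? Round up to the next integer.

n = 233 per group

n = (z_{α/2} + z_β)² · (σ₁² + σ₂²) / δ²
  = (2.576 + 0.842)² · (2·1.7² = 5.78) / 1²
  = 11.6827 · 5.78 / 1
  = 67.53
Design effect: 2.0 × 67.53 = 135.05.
Adjust for 58% response: 135.05 / 0.58 = 232.85.
Round up → n = 233 per group.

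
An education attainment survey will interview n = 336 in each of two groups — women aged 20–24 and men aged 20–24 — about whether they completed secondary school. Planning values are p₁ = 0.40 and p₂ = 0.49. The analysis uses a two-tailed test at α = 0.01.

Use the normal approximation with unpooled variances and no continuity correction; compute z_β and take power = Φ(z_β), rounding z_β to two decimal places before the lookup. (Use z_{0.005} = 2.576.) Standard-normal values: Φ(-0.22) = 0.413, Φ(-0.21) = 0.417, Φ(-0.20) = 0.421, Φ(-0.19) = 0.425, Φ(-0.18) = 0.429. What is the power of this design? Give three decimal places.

Power ≈ 0.413

z_β = |p₁−p₂|·√(n/[p₁q₁+p₂q₂]) − z_{α/2}
    = 0.09 · √(336/0.4899) − 2.576
    = 0.09 · 26.1888 − 2.576
    = 2.3570 − 2.576 = -0.2190 → -0.22
Power = Φ(-0.22) = 0.413.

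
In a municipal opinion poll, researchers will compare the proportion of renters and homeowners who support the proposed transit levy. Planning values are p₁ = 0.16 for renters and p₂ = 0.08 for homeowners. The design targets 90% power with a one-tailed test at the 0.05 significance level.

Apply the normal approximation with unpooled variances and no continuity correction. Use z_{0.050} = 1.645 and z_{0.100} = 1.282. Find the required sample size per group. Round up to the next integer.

n = (z_α + z_β)² · [p₁(1−p₁) + p₂(1−p₂)] / (p₁ − p₂)²
  = (1.645 + 1.282)² · (0.16·0.84 + 0.08·0.92) / (0.08)²
  = (2.927)² · (0.1344 + 0.0736) / 0.0064
  = 8.5673 · 0.2080 / 0.0064
  = 278.44
Round up → n = 279 per group.

n = 279 per group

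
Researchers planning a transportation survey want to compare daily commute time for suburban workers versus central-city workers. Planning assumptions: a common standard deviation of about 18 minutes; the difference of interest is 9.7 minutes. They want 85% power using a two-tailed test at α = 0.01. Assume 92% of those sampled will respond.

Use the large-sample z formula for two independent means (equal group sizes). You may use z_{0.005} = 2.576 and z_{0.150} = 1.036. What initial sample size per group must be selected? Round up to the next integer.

n = (z_{α/2} + z_β)² · (σ₁² + σ₂²) / δ²
  = (2.576 + 1.036)² · (2·18² = 648) / 9.7²
  = 13.0465 · 648 / 94.09
  = 89.85
Adjust for 92% response: 89.85 / 0.92 = 97.67.
Round up → n = 98 per group.

n = 98 per group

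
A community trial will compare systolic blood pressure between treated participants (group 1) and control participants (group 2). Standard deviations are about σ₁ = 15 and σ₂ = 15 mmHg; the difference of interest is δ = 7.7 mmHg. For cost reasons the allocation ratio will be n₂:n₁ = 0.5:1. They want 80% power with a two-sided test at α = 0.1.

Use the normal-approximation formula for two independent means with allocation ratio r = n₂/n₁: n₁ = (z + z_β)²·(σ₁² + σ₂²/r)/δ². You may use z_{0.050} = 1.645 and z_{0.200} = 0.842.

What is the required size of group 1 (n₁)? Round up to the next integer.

n₁ = (z_{α/2} + z_β)² · (σ₁² + σ₂²/r) / δ²
   = (1.645 + 0.842)² · (15² + 15²/0.5) / 7.7²
   = 6.1852 · (225 + 450) / 59.29
   = 6.1852 · 675 / 59.29
   = 70.42
Round up → n₁ = 71; n₂ = r·n₁ = 0.5 × 71 = 36.

n₁ = 71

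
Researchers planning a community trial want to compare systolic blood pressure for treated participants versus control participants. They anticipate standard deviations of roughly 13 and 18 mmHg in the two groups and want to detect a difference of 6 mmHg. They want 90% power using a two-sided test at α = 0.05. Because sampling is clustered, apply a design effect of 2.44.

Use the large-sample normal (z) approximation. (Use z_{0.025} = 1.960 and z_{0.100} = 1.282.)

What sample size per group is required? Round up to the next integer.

n = (z_{α/2} + z_β)² · (σ₁² + σ₂²) / δ²
  = (1.960 + 1.282)² · (13² + 18² = 493) / 6²
  = 10.5106 · 493 / 36
  = 143.94
Design effect: 2.44 × 143.94 = 351.20.
Round up → n = 352 per group.

n = 352 per group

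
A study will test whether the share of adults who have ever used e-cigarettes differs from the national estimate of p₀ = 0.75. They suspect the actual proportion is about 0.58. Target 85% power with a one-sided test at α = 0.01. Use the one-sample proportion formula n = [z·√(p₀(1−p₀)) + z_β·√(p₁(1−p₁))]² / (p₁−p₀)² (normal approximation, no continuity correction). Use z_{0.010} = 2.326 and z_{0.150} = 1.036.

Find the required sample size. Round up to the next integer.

n = 80

n = [z_α·√(p₀q₀) + z_β·√(p₁q₁)]² / (p₁ − p₀)²
  = [2.326·√(0.75·0.25) + 1.036·√(0.58·0.42)]² / (-0.17)²
  = [2.326·0.4330 + 1.036·0.4936]² / 0.0289
  = [1.5185]² / 0.0289
  = 79.79
Round up → n = 80.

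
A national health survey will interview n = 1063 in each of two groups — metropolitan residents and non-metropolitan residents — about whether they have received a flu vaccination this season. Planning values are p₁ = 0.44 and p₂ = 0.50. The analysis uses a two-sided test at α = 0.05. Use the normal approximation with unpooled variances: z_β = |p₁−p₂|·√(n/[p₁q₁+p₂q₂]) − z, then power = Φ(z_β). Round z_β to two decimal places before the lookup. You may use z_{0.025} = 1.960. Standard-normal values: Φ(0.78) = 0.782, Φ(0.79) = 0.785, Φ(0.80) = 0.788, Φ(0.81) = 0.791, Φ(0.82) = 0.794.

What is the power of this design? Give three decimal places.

z_β = |p₁−p₂|·√(n/[p₁q₁+p₂q₂]) − z_{α/2}
    = 0.06 · √(1063/0.4964) − 1.960
    = 0.06 · 46.2755 − 1.960
    = 2.7765 − 1.960 = 0.8165 → 0.82
Power = Φ(0.82) = 0.794.

Power ≈ 0.794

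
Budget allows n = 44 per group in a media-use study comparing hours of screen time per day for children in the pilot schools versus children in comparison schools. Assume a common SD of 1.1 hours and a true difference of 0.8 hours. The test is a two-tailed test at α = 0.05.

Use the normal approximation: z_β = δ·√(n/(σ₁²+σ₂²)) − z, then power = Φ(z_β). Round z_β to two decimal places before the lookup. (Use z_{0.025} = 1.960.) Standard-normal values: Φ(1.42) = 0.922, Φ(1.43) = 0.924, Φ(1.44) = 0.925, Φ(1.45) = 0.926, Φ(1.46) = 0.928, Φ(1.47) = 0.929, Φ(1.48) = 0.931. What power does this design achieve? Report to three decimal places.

z_β = δ·√(n/(σ₁²+σ₂²)) − z_{α/2}
    = 0.8 · √(44/2.42) − 1.960
    = 0.8 · 4.26401 − 1.960
    = 3.4112 − 1.960 = 1.4512 → 1.45
Power = Φ(1.45) = 0.926.

Power ≈ 0.926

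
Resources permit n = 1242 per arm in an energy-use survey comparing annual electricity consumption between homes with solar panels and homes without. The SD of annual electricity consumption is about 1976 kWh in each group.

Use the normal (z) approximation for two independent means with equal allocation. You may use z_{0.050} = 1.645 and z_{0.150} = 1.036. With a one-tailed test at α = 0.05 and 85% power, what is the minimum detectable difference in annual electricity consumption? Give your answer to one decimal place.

Minimum detectable difference ≈ 212.6 kWh

δ = (z_α + z_β) · √((σ₁²+σ₂²)/n)
  = (1.645 + 1.036) · √(7809152/1242)
  = 2.681 · √6287.6
  = 2.681 · 79.2941
  = 212.5876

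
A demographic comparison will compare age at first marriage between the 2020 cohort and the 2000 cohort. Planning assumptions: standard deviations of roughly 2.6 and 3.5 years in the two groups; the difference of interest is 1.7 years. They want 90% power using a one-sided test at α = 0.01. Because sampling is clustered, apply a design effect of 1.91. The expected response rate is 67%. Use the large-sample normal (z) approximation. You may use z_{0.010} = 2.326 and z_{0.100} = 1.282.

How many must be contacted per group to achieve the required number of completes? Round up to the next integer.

n = (z_α + z_β)² · (σ₁² + σ₂²) / δ²
  = (2.326 + 1.282)² · (2.6² + 3.5² = 19.01) / 1.7²
  = 13.0177 · 19.01 / 2.89
  = 85.63
Design effect: 1.91 × 85.63 = 163.55.
Adjust for 67% response: 163.55 / 0.67 = 244.10.
Round up → n = 245 per group.

n = 245 per group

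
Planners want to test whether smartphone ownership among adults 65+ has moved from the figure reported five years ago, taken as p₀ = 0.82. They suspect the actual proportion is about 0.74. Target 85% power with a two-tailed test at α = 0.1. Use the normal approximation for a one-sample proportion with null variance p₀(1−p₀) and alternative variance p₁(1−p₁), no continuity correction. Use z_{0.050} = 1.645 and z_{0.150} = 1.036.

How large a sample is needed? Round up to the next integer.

n = 185

n = [z_{α/2}·√(p₀q₀) + z_β·√(p₁q₁)]² / (p₁ − p₀)²
  = [1.645·√(0.82·0.18) + 1.036·√(0.74·0.26)]² / (-0.08)²
  = [1.645·0.3842 + 1.036·0.4386]² / 0.0064
  = [1.0864]² / 0.0064
  = 184.42
Round up → n = 185.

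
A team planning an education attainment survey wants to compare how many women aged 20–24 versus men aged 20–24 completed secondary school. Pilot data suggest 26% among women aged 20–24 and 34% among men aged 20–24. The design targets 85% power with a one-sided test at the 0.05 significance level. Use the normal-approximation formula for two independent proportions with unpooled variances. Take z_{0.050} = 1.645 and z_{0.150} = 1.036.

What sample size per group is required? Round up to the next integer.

n = (z_α + z_β)² · [p₁(1−p₁) + p₂(1−p₂)] / (p₁ − p₂)²
  = (1.645 + 1.036)² · (0.26·0.74 + 0.34·0.66) / (-0.08)²
  = (2.681)² · (0.1924 + 0.2244) / 0.0064
  = 7.1878 · 0.4168 / 0.0064
  = 468.10
Round up → n = 469 per group.

n = 469 per group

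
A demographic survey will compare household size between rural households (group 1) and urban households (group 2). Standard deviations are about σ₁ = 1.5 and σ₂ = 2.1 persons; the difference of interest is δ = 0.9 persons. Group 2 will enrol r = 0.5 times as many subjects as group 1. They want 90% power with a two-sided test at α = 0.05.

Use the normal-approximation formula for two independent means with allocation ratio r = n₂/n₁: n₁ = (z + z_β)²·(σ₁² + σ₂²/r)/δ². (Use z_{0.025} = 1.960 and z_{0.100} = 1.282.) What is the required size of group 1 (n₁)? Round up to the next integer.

n₁ = 144

n₁ = (z_{α/2} + z_β)² · (σ₁² + σ₂²/r) / δ²
   = (1.960 + 1.282)² · (1.5² + 2.1²/0.5) / 0.9²
   = 10.5106 · (2.25 + 8.82) / 0.81
   = 10.5106 · 11.07 / 0.81
   = 143.64
Round up → n₁ = 144; n₂ = r·n₁ = 0.5 × 144 = 72.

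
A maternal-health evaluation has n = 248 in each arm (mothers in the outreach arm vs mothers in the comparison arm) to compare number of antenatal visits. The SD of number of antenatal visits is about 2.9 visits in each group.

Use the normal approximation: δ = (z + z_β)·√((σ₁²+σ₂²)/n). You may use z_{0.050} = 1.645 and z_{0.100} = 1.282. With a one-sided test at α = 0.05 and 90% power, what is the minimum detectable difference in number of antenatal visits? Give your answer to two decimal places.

δ = (z_α + z_β) · √((σ₁²+σ₂²)/n)
  = (1.645 + 1.282) · √(16.82/248)
  = 2.927 · √0.06782
  = 2.927 · 0.2604
  = 0.7623

Minimum detectable difference ≈ 0.76 visits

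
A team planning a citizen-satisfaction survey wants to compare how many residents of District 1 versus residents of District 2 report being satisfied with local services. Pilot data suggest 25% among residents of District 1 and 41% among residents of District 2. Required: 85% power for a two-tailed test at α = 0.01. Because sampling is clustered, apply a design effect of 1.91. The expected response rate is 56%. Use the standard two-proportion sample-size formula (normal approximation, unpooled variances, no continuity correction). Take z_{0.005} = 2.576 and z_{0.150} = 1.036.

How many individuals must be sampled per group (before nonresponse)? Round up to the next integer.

n = 747 per group

n = (z_{α/2} + z_β)² · [p₁(1−p₁) + p₂(1−p₂)] / (p₁ − p₂)²
  = (2.576 + 1.036)² · (0.25·0.75 + 0.41·0.59) / (-0.16)²
  = (3.612)² · (0.1875 + 0.2419) / 0.0256
  = 13.0465 · 0.4294 / 0.0256
  = 218.84
Design effect: 1.91 × 218.84 = 417.98.
Adjust for 56% response: 417.98 / 0.56 = 746.38.
Round up → n = 747 per group.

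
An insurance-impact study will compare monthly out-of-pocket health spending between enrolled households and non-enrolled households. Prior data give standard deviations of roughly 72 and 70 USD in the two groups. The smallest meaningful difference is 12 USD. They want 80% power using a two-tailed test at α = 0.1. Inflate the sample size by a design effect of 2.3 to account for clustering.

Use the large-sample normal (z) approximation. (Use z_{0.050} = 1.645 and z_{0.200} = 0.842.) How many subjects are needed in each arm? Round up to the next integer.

n = 997 per group

n = (z_{α/2} + z_β)² · (σ₁² + σ₂²) / δ²
  = (1.645 + 0.842)² · (72² + 70² = 10084) / 12²
  = 6.1852 · 10084 / 144
  = 433.13
Design effect: 2.3 × 433.13 = 996.21.
Round up → n = 997 per group.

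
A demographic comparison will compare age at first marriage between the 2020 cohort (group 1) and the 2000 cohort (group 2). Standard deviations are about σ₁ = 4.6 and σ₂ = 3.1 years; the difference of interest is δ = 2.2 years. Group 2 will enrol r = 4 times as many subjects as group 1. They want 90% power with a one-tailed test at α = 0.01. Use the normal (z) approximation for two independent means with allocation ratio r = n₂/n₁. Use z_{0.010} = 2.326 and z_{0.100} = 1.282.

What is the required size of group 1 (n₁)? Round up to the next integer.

n₁ = (z_α + z_β)² · (σ₁² + σ₂²/r) / δ²
   = (2.326 + 1.282)² · (4.6² + 3.1²/4) / 2.2²
   = 13.0177 · (21.16 + 2.4025) / 4.84
   = 13.0177 · 23.5625 / 4.84
   = 63.37
Round up → n₁ = 64; n₂ = r·n₁ = 4 × 64 = 256.

n₁ = 64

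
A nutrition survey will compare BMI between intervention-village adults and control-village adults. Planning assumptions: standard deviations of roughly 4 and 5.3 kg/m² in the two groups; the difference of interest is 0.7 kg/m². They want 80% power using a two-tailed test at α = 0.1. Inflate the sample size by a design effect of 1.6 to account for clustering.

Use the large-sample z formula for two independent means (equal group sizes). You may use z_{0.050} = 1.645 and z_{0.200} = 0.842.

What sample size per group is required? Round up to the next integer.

n = (z_{α/2} + z_β)² · (σ₁² + σ₂²) / δ²
  = (1.645 + 0.842)² · (4² + 5.3² = 44.09) / 0.7²
  = 6.1852 · 44.09 / 0.49
  = 556.54
Design effect: 1.6 × 556.54 = 890.46.
Round up → n = 891 per group.

n = 891 per group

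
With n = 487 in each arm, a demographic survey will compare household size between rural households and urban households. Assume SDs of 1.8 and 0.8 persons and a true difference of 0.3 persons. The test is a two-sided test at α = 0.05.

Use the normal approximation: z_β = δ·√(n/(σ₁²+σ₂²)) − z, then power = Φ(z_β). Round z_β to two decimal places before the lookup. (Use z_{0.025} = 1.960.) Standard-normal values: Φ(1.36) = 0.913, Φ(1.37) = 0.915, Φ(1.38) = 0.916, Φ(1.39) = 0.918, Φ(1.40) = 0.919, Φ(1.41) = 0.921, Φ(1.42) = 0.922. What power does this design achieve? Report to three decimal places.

z_β = δ·√(n/(σ₁²+σ₂²)) − z_{α/2}
    = 0.3 · √(487/3.88) − 1.960
    = 0.3 · 11.20337 − 1.960
    = 3.3610 − 1.960 = 1.4010 → 1.40
Power = Φ(1.40) = 0.919.

Power ≈ 0.919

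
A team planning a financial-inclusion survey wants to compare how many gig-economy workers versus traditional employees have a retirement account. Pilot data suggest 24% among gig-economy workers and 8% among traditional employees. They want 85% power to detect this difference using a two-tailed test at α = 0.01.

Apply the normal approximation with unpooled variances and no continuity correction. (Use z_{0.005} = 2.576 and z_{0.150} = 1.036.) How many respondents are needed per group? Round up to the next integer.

n = 131 per group

n = (z_{α/2} + z_β)² · [p₁(1−p₁) + p₂(1−p₂)] / (p₁ − p₂)²
  = (2.576 + 1.036)² · (0.24·0.76 + 0.08·0.92) / (0.16)²
  = (3.612)² · (0.1824 + 0.0736) / 0.0256
  = 13.0465 · 0.2560 / 0.0256
  = 130.47
Round up → n = 131 per group.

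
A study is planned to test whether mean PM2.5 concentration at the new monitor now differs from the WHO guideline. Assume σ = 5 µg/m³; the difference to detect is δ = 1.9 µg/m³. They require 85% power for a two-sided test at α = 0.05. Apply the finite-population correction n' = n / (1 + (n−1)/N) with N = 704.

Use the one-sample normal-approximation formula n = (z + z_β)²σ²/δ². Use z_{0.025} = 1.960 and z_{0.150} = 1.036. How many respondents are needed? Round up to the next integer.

n = 58

n = (z_{α/2} + z_β)² · σ² / δ²
  = (1.960 + 1.036)² · 5² / 1.9²
  = 8.9760 · 25 / 3.61
  = 62.16
Finite-population correction (N = 704): 62.16 / (1 + (62.16 − 1)/704) = 57.19.
Round up → n = 58.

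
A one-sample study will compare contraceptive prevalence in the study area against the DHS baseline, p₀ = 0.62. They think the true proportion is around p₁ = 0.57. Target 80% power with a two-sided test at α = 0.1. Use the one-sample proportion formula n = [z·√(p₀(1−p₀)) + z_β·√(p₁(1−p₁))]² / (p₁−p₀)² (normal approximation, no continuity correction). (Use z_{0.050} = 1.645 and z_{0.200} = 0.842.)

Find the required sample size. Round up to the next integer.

n = [z_{α/2}·√(p₀q₀) + z_β·√(p₁q₁)]² / (p₁ − p₀)²
  = [1.645·√(0.62·0.38) + 0.842·√(0.57·0.43)]² / (-0.05)²
  = [1.645·0.4854 + 0.842·0.4951]² / 0.0025
  = [1.2153]² / 0.0025
  = 590.80
Round up → n = 591.

n = 591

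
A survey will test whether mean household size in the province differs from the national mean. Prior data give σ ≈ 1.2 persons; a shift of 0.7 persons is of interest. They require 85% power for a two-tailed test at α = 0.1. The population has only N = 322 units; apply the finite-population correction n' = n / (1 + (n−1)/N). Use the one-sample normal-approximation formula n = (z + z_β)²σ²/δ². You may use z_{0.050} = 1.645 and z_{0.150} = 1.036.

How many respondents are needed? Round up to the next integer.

n = 20

n = (z_{α/2} + z_β)² · σ² / δ²
  = (1.645 + 1.036)² · 1.2² / 0.7²
  = 7.1878 · 1.44 / 0.49
  = 21.12
Finite-population correction (N = 322): 21.12 / (1 + (21.12 − 1)/322) = 19.88.
Round up → n = 20.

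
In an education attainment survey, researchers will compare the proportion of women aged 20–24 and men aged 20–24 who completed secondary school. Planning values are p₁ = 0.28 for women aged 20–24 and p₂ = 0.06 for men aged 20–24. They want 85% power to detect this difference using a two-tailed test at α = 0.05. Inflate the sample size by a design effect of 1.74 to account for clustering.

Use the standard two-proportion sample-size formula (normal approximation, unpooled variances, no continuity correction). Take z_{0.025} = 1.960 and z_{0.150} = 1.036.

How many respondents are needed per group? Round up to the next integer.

n = 84 per group

n = (z_{α/2} + z_β)² · [p₁(1−p₁) + p₂(1−p₂)] / (p₁ − p₂)²
  = (1.960 + 1.036)² · (0.28·0.72 + 0.06·0.94) / (0.22)²
  = (2.996)² · (0.2016 + 0.0564) / 0.0484
  = 8.9760 · 0.2580 / 0.0484
  = 47.85
Design effect: 1.74 × 47.85 = 83.25.
Round up → n = 84 per group.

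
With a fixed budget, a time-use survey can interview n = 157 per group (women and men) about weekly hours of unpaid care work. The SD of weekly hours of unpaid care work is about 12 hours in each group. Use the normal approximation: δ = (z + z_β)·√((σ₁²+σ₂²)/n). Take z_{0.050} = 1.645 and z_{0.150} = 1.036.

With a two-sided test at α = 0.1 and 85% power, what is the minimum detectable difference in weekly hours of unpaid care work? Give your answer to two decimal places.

δ = (z_{α/2} + z_β) · √((σ₁²+σ₂²)/n)
  = (1.645 + 1.036) · √(288/157)
  = 2.681 · √1.8344
  = 2.681 · 1.3544
  = 3.6311

Minimum detectable difference ≈ 3.63 hours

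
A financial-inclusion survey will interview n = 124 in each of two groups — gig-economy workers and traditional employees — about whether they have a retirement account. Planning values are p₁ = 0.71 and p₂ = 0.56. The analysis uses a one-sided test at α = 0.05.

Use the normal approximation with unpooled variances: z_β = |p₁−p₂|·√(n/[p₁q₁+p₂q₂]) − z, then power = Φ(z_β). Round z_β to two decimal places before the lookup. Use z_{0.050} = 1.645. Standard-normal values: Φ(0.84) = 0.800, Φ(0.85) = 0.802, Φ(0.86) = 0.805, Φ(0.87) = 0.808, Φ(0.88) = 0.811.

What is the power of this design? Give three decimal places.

Power ≈ 0.800

z_β = |p₁−p₂|·√(n/[p₁q₁+p₂q₂]) − z_α
    = 0.15 · √(124/0.4523) − 1.645
    = 0.15 · 16.5576 − 1.645
    = 2.4836 − 1.645 = 0.8386 → 0.84
Power = Φ(0.84) = 0.800.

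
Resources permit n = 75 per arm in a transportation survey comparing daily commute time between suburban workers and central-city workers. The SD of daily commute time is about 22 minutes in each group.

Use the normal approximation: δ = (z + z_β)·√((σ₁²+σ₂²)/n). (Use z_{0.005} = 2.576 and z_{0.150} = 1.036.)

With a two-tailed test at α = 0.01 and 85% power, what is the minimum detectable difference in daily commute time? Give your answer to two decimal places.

δ = (z_{α/2} + z_β) · √((σ₁²+σ₂²)/n)
  = (2.576 + 1.036) · √(968/75)
  = 3.612 · √12.9067
  = 3.612 · 3.5926
  = 12.9764

Minimum detectable difference ≈ 12.98 minutes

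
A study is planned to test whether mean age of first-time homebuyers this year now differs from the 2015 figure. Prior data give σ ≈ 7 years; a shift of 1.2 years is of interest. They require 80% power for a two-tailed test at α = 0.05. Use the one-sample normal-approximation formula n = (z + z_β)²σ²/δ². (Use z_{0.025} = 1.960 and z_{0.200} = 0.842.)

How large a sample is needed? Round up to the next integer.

n = (z_{α/2} + z_β)² · σ² / δ²
  = (1.960 + 0.842)² · 7² / 1.2²
  = 7.8512 · 49 / 1.44
  = 267.16
Round up → n = 268.

n = 268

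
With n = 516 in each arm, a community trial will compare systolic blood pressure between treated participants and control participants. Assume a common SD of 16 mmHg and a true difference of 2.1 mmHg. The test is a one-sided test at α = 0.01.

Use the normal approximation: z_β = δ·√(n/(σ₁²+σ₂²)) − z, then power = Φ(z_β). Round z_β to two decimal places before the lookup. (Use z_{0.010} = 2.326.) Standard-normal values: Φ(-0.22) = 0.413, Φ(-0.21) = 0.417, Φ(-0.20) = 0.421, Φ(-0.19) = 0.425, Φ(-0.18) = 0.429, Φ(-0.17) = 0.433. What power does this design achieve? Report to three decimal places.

z_β = δ·√(n/(σ₁²+σ₂²)) − z_α
    = 2.1 · √(516/512) − 2.326
    = 2.1 · 1.00390 − 2.326
    = 2.1082 − 2.326 = -0.2178 → -0.22
Power = Φ(-0.22) = 0.413.

Power ≈ 0.413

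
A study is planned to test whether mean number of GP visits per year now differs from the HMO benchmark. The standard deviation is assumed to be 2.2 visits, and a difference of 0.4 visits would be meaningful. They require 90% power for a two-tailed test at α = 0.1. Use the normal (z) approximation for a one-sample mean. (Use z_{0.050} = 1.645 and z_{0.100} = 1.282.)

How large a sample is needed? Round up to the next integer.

n = (z_{α/2} + z_β)² · σ² / δ²
  = (1.645 + 1.282)² · 2.2² / 0.4²
  = 8.5673 · 4.84 / 0.16
  = 259.16
Round up → n = 260.

n = 260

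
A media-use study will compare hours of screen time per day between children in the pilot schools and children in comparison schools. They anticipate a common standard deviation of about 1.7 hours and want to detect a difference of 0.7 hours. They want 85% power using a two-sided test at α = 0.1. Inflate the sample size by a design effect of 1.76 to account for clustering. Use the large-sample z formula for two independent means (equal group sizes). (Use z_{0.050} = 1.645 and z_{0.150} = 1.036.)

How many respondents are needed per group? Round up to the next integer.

n = (z_{α/2} + z_β)² · (σ₁² + σ₂²) / δ²
  = (1.645 + 1.036)² · (2·1.7² = 5.78) / 0.7²
  = 7.1878 · 5.78 / 0.49
  = 84.79
Design effect: 1.76 × 84.79 = 149.22.
Round up → n = 150 per group.

n = 150 per group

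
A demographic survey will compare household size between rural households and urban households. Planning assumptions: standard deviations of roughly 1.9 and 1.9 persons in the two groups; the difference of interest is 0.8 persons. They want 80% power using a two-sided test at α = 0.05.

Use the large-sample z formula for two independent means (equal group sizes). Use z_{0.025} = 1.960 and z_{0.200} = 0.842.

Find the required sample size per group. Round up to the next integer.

n = 89 per group

n = (z_{α/2} + z_β)² · (σ₁² + σ₂²) / δ²
  = (1.960 + 0.842)² · (1.9² + 1.9² = 7.22) / 0.8²
  = 7.8512 · 7.22 / 0.64
  = 88.57
Round up → n = 89 per group.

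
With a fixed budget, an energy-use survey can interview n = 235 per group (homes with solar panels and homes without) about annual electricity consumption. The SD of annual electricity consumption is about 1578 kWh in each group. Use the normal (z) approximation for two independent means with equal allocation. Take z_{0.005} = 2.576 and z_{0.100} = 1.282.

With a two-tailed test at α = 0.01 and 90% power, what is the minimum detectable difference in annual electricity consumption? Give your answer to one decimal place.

δ = (z_{α/2} + z_β) · √((σ₁²+σ₂²)/n)
  = (2.576 + 1.282) · √(4980168/235)
  = 3.858 · √21192.2
  = 3.858 · 145.5754
  = 561.6300

Minimum detectable difference ≈ 561.6 kWh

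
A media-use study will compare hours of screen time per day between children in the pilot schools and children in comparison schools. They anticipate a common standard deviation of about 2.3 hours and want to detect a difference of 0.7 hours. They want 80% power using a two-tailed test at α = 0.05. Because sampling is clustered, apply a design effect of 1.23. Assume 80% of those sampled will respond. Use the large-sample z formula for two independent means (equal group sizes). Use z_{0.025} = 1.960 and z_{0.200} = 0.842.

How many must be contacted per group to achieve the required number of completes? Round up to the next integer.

n = 261 per group

n = (z_{α/2} + z_β)² · (σ₁² + σ₂²) / δ²
  = (1.960 + 0.842)² · (2·2.3² = 10.58) / 0.7²
  = 7.8512 · 10.58 / 0.49
  = 169.52
Design effect: 1.23 × 169.52 = 208.51.
Adjust for 80% response: 208.51 / 0.80 = 260.64.
Round up → n = 261 per group.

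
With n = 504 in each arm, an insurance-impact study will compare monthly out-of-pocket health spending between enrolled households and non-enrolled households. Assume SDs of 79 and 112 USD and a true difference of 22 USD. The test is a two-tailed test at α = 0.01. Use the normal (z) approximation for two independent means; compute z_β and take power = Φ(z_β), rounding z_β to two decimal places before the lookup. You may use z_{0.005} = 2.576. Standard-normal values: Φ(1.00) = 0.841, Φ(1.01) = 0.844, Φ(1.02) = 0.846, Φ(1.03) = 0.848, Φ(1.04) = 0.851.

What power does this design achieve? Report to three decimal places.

Power ≈ 0.848

z_β = δ·√(n/(σ₁²+σ₂²)) − z_{α/2}
    = 22 · √(504/18785) − 2.576
    = 22 · 0.16380 − 2.576
    = 3.6036 − 2.576 = 1.0276 → 1.03
Power = Φ(1.03) = 0.848.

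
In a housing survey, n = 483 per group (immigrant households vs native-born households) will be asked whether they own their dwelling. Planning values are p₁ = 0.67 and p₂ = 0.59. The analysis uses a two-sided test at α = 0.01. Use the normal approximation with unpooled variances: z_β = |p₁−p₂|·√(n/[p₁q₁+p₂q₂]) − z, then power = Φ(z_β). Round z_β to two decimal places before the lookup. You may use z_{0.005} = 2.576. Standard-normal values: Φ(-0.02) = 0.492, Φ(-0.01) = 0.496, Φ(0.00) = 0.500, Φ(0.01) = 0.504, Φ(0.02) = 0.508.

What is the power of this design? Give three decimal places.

Power ≈ 0.504

z_β = |p₁−p₂|·√(n/[p₁q₁+p₂q₂]) − z_{α/2}
    = 0.08 · √(483/0.4630) − 2.576
    = 0.08 · 32.2986 − 2.576
    = 2.5839 − 2.576 = 0.0079 → 0.01
Power = Φ(0.01) = 0.504.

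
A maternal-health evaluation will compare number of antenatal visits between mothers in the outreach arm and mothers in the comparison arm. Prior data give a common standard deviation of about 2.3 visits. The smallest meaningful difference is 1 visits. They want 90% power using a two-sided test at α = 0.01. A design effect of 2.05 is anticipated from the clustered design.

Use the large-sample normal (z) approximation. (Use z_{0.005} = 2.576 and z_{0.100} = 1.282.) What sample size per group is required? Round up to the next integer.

n = 323 per group

n = (z_{α/2} + z_β)² · (σ₁² + σ₂²) / δ²
  = (2.576 + 1.282)² · (2·2.3² = 10.58) / 1²
  = 14.8842 · 10.58 / 1
  = 157.47
Design effect: 2.05 × 157.47 = 322.82.
Round up → n = 323 per group.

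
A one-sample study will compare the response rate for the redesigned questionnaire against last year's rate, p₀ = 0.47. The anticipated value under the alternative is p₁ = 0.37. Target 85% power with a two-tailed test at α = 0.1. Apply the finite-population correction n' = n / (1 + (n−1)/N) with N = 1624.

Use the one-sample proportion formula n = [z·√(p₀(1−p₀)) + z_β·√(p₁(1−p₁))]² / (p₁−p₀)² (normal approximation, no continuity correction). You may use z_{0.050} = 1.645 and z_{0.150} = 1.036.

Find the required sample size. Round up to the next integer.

n = 158

n = [z_{α/2}·√(p₀q₀) + z_β·√(p₁q₁)]² / (p₁ − p₀)²
  = [1.645·√(0.47·0.53) + 1.036·√(0.37·0.63)]² / (-0.10)²
  = [1.645·0.4991 + 1.036·0.4828]² / 0.0100
  = [1.3212]² / 0.0100
  = 174.56
Finite-population correction (N = 1624): 174.56 / (1 + (174.56 − 1)/1624) = 157.70.
Round up → n = 158.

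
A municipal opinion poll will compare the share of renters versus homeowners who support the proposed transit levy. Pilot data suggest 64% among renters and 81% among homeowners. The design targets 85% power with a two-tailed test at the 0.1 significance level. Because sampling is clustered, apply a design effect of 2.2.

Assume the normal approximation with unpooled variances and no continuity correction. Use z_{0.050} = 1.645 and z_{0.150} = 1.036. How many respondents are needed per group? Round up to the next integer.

n = (z_{α/2} + z_β)² · [p₁(1−p₁) + p₂(1−p₂)] / (p₁ − p₂)²
  = (1.645 + 1.036)² · (0.64·0.36 + 0.81·0.19) / (-0.17)²
  = (2.681)² · (0.2304 + 0.1539) / 0.0289
  = 7.1878 · 0.3843 / 0.0289
  = 95.58
Design effect: 2.2 × 95.58 = 210.28.
Round up → n = 211 per group.

n = 211 per group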